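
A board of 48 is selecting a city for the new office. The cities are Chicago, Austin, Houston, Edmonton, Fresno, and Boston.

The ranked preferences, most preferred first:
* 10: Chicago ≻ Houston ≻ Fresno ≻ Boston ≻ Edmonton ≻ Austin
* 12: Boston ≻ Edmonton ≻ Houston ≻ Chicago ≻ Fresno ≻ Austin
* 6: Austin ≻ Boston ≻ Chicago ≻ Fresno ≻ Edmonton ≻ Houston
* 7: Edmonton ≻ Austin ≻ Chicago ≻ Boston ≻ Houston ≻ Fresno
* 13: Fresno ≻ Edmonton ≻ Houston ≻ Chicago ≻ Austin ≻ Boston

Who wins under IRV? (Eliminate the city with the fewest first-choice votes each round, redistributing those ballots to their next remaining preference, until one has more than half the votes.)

Round 1: Chicago 10, Austin 6, Houston 0, Edmonton 7, Fresno 13, Boston 12. Houston eliminated.
Round 2: Chicago 10, Austin 6, Edmonton 7, Fresno 13, Boston 12. Austin eliminated.
Round 3: Chicago 10, Edmonton 7, Fresno 13, Boston 18. Edmonton eliminated.
Round 4: Chicago 17, Fresno 13, Boston 18. Fresno eliminated.
Round 5: Chicago 30, Boston 18. Chicago has a majority (≥25).

Chicago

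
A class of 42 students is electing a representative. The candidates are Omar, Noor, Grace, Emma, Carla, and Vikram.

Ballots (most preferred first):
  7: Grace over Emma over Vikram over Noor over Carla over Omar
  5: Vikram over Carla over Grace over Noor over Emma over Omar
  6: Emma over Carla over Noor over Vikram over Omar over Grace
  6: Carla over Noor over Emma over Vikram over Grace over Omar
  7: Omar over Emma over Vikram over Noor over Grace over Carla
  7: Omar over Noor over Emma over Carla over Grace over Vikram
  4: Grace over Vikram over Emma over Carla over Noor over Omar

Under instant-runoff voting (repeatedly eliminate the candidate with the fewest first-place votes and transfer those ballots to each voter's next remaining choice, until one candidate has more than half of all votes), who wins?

Round 1: Omar 14, Noor 0, Grace 11, Emma 6, Carla 6, Vikram 5. Noor eliminated.
Round 2: Omar 14, Grace 11, Emma 6, Carla 6, Vikram 5. Vikram eliminated.
Round 3: Omar 14, Grace 11, Emma 6, Carla 11. Emma eliminated.
Round 4: Omar 14, Grace 11, Carla 17. Grace eliminated.
Round 5: Omar 14, Carla 28. Carla has a majority (≥22).

Carla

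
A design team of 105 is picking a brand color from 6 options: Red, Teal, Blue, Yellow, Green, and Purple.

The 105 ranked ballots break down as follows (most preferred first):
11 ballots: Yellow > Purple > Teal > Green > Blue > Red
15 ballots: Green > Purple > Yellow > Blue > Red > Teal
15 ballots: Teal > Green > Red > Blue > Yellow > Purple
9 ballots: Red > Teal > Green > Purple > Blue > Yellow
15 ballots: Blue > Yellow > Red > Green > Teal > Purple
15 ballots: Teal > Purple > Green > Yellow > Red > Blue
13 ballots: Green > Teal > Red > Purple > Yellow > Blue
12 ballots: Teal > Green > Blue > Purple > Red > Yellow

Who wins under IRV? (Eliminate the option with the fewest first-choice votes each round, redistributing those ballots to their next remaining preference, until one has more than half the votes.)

Teal

Round 1: Red 9, Teal 42, Blue 15, Yellow 11, Green 28, Purple 0. Purple eliminated.
Round 2: Red 9, Teal 42, Blue 15, Yellow 11, Green 28. Red eliminated.
Round 3: Teal 51, Blue 15, Yellow 11, Green 28. Yellow eliminated.
Round 4: Teal 62, Blue 15, Green 28. Teal has a majority (≥53).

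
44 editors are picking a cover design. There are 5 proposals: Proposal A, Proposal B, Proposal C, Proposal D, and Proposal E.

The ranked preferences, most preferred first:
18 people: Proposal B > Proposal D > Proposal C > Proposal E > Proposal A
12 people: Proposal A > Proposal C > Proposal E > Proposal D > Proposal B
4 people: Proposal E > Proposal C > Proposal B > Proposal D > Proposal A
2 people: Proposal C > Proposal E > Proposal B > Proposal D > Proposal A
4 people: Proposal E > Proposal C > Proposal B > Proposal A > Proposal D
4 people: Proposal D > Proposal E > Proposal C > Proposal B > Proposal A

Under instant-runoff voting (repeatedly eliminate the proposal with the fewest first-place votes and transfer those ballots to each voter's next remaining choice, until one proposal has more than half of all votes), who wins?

Proposal E

Round 1: Proposal A 12, Proposal B 18, Proposal C 2, Proposal D 4, Proposal E 8. Proposal C eliminated.
Round 2: Proposal A 12, Proposal B 18, Proposal D 4, Proposal E 10. Proposal D eliminated.
Round 3: Proposal A 12, Proposal B 18, Proposal E 14. Proposal A eliminated.
Round 4: Proposal B 18, Proposal E 26. Proposal E has a majority (≥23).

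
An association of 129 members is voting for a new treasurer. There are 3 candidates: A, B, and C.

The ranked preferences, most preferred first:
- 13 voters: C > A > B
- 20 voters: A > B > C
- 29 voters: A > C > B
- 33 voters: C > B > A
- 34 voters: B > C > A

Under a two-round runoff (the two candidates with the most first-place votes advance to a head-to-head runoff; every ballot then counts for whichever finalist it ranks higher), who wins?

Round 1 first-place votes: A 49, B 34, C 46. A and C advance.
Runoff: A is ranked above C on 49 ballots, C above A on 80.

C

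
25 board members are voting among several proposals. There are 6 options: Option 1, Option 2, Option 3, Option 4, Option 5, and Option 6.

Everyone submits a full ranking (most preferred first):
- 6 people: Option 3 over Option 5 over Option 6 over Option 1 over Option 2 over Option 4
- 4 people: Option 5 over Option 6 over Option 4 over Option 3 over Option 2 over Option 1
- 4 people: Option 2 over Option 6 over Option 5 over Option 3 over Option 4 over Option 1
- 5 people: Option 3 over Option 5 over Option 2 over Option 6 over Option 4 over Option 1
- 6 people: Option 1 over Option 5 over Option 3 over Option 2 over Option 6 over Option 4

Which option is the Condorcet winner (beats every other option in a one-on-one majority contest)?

Option 5 vs Option 1: 19–6
Option 5 vs Option 2: 21–4
Option 5 vs Option 3: 14–11
Option 5 vs Option 4: 25–0
Option 5 vs Option 6: 21–4
Option 5 beats every other option.

Option 5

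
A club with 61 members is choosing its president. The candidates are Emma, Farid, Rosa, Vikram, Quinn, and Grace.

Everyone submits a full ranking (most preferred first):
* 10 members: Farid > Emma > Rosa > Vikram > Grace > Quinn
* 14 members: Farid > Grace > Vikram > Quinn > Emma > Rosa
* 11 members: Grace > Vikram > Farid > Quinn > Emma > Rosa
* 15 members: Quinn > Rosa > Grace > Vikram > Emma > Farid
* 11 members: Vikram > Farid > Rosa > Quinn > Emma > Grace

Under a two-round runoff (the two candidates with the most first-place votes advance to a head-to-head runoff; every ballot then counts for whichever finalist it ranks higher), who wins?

Farid

Round 1 first-place votes: Emma 0, Farid 24, Rosa 0, Vikram 11, Quinn 15, Grace 11. Farid and Quinn advance.
Runoff: Farid is ranked above Quinn on 46 ballots, Quinn above Farid on 15.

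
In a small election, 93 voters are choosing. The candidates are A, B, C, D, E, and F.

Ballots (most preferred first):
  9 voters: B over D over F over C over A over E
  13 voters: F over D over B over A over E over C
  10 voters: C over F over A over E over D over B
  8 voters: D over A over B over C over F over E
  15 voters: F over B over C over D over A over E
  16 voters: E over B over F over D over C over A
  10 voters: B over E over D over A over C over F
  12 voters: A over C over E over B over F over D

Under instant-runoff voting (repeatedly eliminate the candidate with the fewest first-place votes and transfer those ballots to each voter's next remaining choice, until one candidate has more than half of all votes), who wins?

B

Round 1: A 12, B 19, C 10, D 8, E 16, F 28. D eliminated.
Round 2: A 20, B 19, C 10, E 16, F 28. C eliminated.
Round 3: A 20, B 19, E 16, F 38. E eliminated.
Round 4: A 20, B 35, F 38. A eliminated.
Round 5: B 55, F 38. B has a majority (≥47).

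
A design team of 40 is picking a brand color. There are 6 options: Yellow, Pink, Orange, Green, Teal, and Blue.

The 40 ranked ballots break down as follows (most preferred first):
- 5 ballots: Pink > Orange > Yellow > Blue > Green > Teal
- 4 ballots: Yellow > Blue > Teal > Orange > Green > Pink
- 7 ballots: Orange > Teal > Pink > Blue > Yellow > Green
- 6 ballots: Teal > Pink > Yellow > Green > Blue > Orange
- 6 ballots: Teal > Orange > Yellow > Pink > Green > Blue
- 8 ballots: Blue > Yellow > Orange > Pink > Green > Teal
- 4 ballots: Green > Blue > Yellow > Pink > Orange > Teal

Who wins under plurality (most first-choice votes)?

First-place votes: Yellow 4, Pink 5, Orange 7, Green 4, Teal 12, Blue 8.

Teal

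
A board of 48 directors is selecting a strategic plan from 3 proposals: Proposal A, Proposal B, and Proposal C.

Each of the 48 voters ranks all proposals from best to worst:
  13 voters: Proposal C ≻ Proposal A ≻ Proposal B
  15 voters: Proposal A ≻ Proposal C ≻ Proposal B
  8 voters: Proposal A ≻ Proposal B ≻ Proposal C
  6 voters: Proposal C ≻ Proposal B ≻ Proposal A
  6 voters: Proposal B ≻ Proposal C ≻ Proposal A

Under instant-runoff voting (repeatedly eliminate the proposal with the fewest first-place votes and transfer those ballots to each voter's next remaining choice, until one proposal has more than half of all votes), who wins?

Round 1: Proposal A 23, Proposal B 6, Proposal C 19. Proposal B eliminated.
Round 2: Proposal A 23, Proposal C 25. Proposal C has a majority (≥25).

Proposal C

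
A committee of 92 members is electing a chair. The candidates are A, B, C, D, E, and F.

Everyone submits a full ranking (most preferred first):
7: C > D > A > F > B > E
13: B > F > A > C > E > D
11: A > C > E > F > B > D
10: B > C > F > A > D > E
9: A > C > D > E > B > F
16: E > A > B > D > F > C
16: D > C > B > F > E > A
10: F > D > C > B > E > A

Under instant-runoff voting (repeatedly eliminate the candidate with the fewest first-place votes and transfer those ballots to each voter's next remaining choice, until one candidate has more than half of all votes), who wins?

Round 1: A 20, B 23, C 7, D 16, E 16, F 10. C eliminated.
Round 2: A 20, B 23, D 23, E 16, F 10. F eliminated.
Round 3: A 20, B 23, D 33, E 16. E eliminated.
Round 4: A 36, B 23, D 33. B eliminated.
Round 5: A 59, D 33. A has a majority (≥47).

A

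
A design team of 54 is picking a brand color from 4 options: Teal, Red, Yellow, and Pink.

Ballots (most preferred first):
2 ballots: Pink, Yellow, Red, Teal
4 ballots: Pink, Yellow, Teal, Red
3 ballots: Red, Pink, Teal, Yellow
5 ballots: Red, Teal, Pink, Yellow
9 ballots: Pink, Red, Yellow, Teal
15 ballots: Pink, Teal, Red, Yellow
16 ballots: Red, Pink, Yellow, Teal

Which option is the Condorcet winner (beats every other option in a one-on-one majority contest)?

Pink

Pink vs Teal: 49–5
Pink vs Red: 30–24
Pink vs Yellow: 54–0
Pink beats every other option.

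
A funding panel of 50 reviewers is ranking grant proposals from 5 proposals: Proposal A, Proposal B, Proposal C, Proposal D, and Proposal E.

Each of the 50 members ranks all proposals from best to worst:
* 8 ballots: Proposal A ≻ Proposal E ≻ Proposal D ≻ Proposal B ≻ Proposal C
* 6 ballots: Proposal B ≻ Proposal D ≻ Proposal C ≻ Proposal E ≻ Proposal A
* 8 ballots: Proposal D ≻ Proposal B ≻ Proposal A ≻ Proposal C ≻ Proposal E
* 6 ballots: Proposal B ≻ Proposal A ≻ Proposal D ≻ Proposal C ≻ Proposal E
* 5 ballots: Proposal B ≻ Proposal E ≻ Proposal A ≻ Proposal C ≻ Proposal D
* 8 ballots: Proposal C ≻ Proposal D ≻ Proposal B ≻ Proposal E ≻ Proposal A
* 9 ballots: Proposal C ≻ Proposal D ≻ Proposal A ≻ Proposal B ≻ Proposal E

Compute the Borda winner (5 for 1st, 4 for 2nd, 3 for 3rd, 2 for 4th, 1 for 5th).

Proposal D

Proposal A: 8×5 + 6×1 + 8×3 + 6×4 + 5×3 + 8×1 + 9×3 = 144
Proposal B: 8×2 + 6×5 + 8×4 + 6×5 + 5×5 + 8×3 + 9×2 = 175
Proposal C: 8×1 + 6×3 + 8×2 + 6×2 + 5×2 + 8×5 + 9×5 = 149
Proposal D: 8×3 + 6×4 + 8×5 + 6×3 + 5×1 + 8×4 + 9×4 = 179
Proposal E: 8×4 + 6×2 + 8×1 + 6×1 + 5×4 + 8×2 + 9×1 = 103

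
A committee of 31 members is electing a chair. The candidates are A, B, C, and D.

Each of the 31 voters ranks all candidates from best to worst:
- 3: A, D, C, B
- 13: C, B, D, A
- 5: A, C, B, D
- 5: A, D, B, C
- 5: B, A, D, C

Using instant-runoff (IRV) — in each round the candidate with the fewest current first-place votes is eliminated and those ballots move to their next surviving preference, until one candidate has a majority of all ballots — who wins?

A

Round 1: A 13, B 5, C 13, D 0. D eliminated.
Round 2: A 13, B 5, C 13. B eliminated.
Round 3: A 18, C 13. A has a majority (≥16).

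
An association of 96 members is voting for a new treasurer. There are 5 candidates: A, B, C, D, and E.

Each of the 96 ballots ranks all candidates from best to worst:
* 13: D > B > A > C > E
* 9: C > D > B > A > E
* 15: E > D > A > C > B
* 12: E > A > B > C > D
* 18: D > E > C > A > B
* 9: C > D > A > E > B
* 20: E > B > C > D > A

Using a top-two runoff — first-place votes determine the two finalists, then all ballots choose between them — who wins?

Round 1 first-place votes: A 0, B 0, C 18, D 31, E 47. E and D advance.
Runoff: E is ranked above D on 47 ballots, D above E on 49.

D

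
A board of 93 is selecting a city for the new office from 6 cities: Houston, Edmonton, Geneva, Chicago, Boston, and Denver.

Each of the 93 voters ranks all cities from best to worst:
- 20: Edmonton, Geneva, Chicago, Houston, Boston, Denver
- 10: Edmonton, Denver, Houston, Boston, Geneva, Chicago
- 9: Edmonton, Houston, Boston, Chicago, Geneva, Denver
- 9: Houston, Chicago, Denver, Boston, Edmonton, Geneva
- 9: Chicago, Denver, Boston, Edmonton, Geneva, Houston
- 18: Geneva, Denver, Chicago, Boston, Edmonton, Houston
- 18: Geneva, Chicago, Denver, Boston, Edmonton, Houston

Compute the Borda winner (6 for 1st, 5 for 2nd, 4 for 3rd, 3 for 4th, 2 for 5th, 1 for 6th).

Geneva

Houston: 20×3 + 10×4 + 9×5 + 9×6 + 9×1 + 18×1 + 18×1 = 244
Edmonton: 20×6 + 10×6 + 9×6 + 9×2 + 9×3 + 18×2 + 18×2 = 351
Geneva: 20×5 + 10×2 + 9×2 + 9×1 + 9×2 + 18×6 + 18×6 = 381
Chicago: 20×4 + 10×1 + 9×3 + 9×5 + 9×6 + 18×4 + 18×5 = 378
Boston: 20×2 + 10×3 + 9×4 + 9×3 + 9×4 + 18×3 + 18×3 = 277
Denver: 20×1 + 10×5 + 9×1 + 9×4 + 9×5 + 18×5 + 18×4 = 322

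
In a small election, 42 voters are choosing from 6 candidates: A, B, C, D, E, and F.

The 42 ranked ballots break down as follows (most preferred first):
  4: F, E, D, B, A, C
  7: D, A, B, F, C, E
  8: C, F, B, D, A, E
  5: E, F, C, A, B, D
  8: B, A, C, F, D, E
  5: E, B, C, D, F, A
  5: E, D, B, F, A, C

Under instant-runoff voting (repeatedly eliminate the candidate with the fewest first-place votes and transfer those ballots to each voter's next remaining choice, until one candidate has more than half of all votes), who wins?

Round 1: A 0, B 8, C 8, D 7, E 15, F 4. A eliminated.
Round 2: B 8, C 8, D 7, E 15, F 4. F eliminated.
Round 3: B 8, C 8, D 7, E 19. D eliminated.
Round 4: B 15, C 8, E 19. C eliminated.
Round 5: B 23, E 19. B has a majority (≥22).

B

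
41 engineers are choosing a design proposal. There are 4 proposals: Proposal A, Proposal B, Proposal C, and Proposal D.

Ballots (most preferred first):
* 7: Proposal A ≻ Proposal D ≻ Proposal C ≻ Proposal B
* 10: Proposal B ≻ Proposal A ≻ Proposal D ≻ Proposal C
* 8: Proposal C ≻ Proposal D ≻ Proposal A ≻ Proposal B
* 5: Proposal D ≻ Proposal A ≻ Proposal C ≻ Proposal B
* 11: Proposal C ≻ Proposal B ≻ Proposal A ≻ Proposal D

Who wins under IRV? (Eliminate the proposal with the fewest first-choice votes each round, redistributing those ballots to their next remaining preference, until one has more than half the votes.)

Round 1: Proposal A 7, Proposal B 10, Proposal C 19, Proposal D 5. Proposal D eliminated.
Round 2: Proposal A 12, Proposal B 10, Proposal C 19. Proposal B eliminated.
Round 3: Proposal A 22, Proposal C 19. Proposal A has a majority (≥21).

Proposal A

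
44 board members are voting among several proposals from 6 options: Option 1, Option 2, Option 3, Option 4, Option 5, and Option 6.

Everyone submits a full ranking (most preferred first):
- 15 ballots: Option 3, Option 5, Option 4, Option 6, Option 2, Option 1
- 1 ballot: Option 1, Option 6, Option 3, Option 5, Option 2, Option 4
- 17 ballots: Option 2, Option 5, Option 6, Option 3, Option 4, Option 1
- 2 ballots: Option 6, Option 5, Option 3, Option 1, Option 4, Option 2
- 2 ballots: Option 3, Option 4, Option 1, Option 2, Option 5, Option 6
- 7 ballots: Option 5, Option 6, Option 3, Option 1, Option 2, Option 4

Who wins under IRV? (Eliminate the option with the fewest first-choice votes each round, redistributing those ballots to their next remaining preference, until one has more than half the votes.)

Round 1: Option 1 1, Option 2 17, Option 3 17, Option 4 0, Option 5 7, Option 6 2. Option 4 eliminated.
Round 2: Option 1 1, Option 2 17, Option 3 17, Option 5 7, Option 6 2. Option 1 eliminated.
Round 3: Option 2 17, Option 3 17, Option 5 7, Option 6 3. Option 6 eliminated.
Round 4: Option 2 17, Option 3 18, Option 5 9. Option 5 eliminated.
Round 5: Option 2 17, Option 3 27. Option 3 has a majority (≥23).

Option 3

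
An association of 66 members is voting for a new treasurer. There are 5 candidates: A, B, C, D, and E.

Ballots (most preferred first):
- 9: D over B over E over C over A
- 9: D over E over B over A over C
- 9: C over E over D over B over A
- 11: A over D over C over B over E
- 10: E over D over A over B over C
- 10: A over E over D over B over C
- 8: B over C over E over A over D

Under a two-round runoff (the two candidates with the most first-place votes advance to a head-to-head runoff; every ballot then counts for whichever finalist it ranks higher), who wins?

Round 1 first-place votes: A 21, B 8, C 9, D 18, E 10. A and D advance.
Runoff: A is ranked above D on 29 ballots, D above A on 37.

D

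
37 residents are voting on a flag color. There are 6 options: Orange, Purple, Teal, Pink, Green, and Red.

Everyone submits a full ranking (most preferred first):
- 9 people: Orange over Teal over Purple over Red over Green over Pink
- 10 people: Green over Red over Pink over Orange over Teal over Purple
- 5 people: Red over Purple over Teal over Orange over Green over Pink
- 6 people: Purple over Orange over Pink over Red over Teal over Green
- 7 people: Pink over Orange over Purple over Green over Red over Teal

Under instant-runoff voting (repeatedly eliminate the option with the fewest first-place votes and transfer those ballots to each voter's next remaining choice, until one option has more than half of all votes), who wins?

Orange

Round 1: Orange 9, Purple 6, Teal 0, Pink 7, Green 10, Red 5. Teal eliminated.
Round 2: Orange 9, Purple 6, Pink 7, Green 10, Red 5. Red eliminated.
Round 3: Orange 9, Purple 11, Pink 7, Green 10. Pink eliminated.
Round 4: Orange 16, Purple 11, Green 10. Green eliminated.
Round 5: Orange 26, Purple 11. Orange has a majority (≥19).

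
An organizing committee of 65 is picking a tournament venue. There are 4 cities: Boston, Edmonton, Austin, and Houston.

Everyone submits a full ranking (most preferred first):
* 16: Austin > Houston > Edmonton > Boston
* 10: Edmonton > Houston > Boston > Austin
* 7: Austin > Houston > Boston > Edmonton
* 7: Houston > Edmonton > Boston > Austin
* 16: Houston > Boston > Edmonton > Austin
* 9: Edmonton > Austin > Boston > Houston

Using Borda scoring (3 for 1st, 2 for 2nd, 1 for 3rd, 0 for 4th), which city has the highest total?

Boston: 16×0 + 10×1 + 7×1 + 7×1 + 16×2 + 9×1 = 65
Edmonton: 16×1 + 10×3 + 7×0 + 7×2 + 16×1 + 9×3 = 103
Austin: 16×3 + 10×0 + 7×3 + 7×0 + 16×0 + 9×2 = 87
Houston: 16×2 + 10×2 + 7×2 + 7×3 + 16×3 + 9×0 = 135

Houston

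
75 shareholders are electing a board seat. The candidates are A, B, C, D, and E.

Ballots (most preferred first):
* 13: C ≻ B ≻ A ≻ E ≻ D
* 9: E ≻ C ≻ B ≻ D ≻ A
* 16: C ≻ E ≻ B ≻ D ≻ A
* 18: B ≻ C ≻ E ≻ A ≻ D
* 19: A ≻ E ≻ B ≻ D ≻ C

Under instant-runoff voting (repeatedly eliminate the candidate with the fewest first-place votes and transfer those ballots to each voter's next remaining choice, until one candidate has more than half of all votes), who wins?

Round 1: A 19, B 18, C 29, D 0, E 9. D eliminated.
Round 2: A 19, B 18, C 29, E 9. E eliminated.
Round 3: A 19, B 18, C 38. C has a majority (≥38).

C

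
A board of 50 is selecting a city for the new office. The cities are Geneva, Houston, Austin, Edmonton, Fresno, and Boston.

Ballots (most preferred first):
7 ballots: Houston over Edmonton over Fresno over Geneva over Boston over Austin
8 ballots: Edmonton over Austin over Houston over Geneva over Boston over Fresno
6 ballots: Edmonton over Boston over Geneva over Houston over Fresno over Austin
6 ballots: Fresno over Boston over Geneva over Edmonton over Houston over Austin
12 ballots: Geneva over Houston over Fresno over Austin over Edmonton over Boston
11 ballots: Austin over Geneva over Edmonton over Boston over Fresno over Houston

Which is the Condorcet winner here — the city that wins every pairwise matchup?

Geneva

Geneva vs Houston: 35–15
Geneva vs Austin: 31–19
Geneva vs Edmonton: 29–21
Geneva vs Fresno: 37–13
Geneva vs Boston: 38–12
Geneva beats every other city.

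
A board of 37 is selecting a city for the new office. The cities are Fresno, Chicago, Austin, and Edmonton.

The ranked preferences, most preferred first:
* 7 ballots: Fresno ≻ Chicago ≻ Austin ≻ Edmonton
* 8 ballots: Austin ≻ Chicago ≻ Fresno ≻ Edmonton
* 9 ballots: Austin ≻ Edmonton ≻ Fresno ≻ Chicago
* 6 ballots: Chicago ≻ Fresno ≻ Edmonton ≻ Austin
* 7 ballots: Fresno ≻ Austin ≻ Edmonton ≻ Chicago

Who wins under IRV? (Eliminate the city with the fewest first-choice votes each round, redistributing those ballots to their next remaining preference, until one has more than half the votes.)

Fresno

Round 1: Fresno 14, Chicago 6, Austin 17, Edmonton 0. Edmonton eliminated.
Round 2: Fresno 14, Chicago 6, Austin 17. Chicago eliminated.
Round 3: Fresno 20, Austin 17. Fresno has a majority (≥19).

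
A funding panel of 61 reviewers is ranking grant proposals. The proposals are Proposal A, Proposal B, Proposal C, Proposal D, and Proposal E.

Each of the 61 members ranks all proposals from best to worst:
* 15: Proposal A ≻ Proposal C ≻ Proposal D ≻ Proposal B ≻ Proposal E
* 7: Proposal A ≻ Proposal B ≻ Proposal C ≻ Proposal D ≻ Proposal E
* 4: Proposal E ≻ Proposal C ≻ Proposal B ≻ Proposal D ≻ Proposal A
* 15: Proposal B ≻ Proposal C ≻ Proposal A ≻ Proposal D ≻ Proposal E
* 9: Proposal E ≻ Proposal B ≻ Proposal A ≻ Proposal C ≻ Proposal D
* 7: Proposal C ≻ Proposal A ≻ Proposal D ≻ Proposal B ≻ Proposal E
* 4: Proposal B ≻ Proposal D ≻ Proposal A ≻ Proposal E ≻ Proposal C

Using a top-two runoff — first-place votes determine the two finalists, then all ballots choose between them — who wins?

Round 1 first-place votes: Proposal A 22, Proposal B 19, Proposal C 7, Proposal D 0, Proposal E 13. Proposal A and Proposal B advance.
Runoff: Proposal A is ranked above Proposal B on 29 ballots, Proposal B above Proposal A on 32.

Proposal B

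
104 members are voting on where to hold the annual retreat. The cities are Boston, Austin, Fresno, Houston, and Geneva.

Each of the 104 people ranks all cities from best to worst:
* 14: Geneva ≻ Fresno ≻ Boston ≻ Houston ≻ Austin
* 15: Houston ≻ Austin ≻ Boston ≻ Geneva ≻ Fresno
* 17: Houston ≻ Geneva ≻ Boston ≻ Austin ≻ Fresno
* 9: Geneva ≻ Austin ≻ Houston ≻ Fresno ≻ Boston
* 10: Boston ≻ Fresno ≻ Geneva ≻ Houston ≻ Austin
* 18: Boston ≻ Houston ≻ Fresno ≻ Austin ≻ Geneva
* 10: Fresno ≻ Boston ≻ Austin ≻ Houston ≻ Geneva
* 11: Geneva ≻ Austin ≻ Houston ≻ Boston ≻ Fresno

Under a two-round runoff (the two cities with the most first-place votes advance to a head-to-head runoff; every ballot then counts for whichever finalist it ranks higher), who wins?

Houston

Round 1 first-place votes: Boston 28, Austin 0, Fresno 10, Houston 32, Geneva 34. Geneva and Houston advance.
Runoff: Geneva is ranked above Houston on 44 ballots, Houston above Geneva on 60.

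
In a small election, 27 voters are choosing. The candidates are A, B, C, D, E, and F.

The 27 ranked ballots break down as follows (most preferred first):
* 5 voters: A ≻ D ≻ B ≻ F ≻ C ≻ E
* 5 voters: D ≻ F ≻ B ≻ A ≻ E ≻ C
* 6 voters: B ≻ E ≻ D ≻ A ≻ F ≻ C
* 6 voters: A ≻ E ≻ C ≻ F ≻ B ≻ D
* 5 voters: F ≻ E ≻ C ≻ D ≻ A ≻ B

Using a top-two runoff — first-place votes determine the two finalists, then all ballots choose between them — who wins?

Round 1 first-place votes: A 11, B 6, C 0, D 5, E 0, F 5. A and B advance.
Runoff: A is ranked above B on 16 ballots, B above A on 11.

A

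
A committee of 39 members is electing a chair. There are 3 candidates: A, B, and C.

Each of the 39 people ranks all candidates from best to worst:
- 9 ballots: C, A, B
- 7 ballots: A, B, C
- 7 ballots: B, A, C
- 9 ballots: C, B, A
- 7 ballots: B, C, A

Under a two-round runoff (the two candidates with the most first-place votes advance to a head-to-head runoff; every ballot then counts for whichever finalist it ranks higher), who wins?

Round 1 first-place votes: A 7, B 14, C 18. C and B advance.
Runoff: C is ranked above B on 18 ballots, B above C on 21.

B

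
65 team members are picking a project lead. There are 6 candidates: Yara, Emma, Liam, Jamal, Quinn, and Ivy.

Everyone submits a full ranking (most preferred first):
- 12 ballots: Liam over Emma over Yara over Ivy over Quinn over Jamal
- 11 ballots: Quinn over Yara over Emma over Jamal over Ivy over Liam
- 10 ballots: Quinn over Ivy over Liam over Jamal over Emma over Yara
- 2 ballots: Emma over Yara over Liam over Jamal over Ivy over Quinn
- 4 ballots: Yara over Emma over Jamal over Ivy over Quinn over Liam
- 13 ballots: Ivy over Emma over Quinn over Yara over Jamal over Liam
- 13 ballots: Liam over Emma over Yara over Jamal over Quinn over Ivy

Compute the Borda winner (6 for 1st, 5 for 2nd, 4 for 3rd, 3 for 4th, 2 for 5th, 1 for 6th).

Emma

Yara: 12×4 + 11×5 + 10×1 + 2×5 + 4×6 + 13×3 + 13×4 = 238
Emma: 12×5 + 11×4 + 10×2 + 2×6 + 4×5 + 13×5 + 13×5 = 286
Liam: 12×6 + 11×1 + 10×4 + 2×4 + 4×1 + 13×1 + 13×6 = 226
Jamal: 12×1 + 11×3 + 10×3 + 2×3 + 4×4 + 13×2 + 13×3 = 162
Quinn: 12×2 + 11×6 + 10×6 + 2×1 + 4×2 + 13×4 + 13×2 = 238
Ivy: 12×3 + 11×2 + 10×5 + 2×2 + 4×3 + 13×6 + 13×1 = 215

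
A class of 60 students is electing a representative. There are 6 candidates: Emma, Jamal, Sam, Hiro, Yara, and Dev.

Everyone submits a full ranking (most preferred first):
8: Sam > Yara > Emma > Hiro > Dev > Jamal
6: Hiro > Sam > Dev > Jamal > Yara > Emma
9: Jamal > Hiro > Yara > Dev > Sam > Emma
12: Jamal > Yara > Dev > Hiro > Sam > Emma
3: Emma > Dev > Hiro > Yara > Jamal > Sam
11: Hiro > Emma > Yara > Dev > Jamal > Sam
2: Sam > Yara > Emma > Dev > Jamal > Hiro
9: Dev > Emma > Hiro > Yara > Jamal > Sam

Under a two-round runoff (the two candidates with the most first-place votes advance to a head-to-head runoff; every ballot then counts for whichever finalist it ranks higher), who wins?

Round 1 first-place votes: Emma 3, Jamal 21, Sam 10, Hiro 17, Yara 0, Dev 9. Jamal and Hiro advance.
Runoff: Jamal is ranked above Hiro on 23 ballots, Hiro above Jamal on 37.

Hiro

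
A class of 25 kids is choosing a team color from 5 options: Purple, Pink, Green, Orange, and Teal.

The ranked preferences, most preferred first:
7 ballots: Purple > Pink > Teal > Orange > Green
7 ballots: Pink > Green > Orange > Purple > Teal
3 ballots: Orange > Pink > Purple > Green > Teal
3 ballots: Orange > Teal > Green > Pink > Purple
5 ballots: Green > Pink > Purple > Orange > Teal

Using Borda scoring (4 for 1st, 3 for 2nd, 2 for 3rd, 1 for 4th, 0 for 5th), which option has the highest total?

Purple: 7×4 + 7×1 + 3×2 + 3×0 + 5×2 = 51
Pink: 7×3 + 7×4 + 3×3 + 3×1 + 5×3 = 76
Green: 7×0 + 7×3 + 3×1 + 3×2 + 5×4 = 50
Orange: 7×1 + 7×2 + 3×4 + 3×4 + 5×1 = 50
Teal: 7×2 + 7×0 + 3×0 + 3×3 + 5×0 = 23

Pink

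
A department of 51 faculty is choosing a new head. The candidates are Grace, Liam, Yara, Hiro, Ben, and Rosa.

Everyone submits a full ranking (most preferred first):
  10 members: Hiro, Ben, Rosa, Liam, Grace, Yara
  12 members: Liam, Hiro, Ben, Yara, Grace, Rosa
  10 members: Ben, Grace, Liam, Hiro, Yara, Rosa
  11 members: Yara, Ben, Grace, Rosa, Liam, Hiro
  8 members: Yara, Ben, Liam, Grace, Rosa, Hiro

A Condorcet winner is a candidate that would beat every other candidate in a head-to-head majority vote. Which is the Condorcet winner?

Ben

Ben vs Grace: 51–0
Ben vs Liam: 39–12
Ben vs Yara: 32–19
Ben vs Hiro: 29–22
Ben vs Rosa: 51–0
Ben beats every other candidate.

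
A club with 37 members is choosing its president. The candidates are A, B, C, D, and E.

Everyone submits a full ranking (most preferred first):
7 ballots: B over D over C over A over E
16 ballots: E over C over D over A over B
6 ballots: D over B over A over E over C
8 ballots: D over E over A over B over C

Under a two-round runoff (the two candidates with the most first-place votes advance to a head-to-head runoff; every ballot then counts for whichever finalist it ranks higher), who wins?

Round 1 first-place votes: A 0, B 7, C 0, D 14, E 16. E and D advance.
Runoff: E is ranked above D on 16 ballots, D above E on 21.

D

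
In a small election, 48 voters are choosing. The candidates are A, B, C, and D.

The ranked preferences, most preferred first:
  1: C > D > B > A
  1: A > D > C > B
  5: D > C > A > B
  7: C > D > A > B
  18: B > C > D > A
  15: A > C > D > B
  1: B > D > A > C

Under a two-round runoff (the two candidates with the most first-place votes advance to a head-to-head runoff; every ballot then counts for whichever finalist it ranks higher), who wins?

A

Round 1 first-place votes: A 16, B 19, C 8, D 5. B and A advance.
Runoff: B is ranked above A on 20 ballots, A above B on 28.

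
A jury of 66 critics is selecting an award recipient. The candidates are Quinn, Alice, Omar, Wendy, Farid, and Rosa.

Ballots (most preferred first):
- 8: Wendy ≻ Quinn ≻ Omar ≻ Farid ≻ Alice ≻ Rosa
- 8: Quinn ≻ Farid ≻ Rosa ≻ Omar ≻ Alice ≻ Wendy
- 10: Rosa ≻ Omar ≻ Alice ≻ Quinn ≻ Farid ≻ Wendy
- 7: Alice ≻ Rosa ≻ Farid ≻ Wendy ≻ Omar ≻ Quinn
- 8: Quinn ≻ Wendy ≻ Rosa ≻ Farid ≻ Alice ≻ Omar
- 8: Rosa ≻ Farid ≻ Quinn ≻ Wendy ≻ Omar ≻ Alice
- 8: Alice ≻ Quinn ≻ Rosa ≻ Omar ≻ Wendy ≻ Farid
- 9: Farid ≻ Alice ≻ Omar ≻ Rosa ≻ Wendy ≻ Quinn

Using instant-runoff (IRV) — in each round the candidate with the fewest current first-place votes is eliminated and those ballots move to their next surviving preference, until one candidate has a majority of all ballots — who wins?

Round 1: Quinn 16, Alice 15, Omar 0, Wendy 8, Farid 9, Rosa 18. Omar eliminated.
Round 2: Quinn 16, Alice 15, Wendy 8, Farid 9, Rosa 18. Wendy eliminated.
Round 3: Quinn 24, Alice 15, Farid 9, Rosa 18. Farid eliminated.
Round 4: Quinn 24, Alice 24, Rosa 18. Rosa eliminated.
Round 5: Quinn 32, Alice 34. Alice has a majority (≥34).

Alice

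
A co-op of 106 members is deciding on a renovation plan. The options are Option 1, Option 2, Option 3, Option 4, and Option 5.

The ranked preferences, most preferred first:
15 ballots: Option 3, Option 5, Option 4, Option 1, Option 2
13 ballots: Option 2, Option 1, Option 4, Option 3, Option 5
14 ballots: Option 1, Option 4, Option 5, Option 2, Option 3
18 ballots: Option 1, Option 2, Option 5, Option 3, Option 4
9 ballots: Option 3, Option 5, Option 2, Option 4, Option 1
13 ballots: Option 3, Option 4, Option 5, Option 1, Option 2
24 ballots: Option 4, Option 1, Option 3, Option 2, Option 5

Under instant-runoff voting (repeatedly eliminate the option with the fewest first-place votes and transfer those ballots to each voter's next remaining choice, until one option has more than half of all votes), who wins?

Round 1: Option 1 32, Option 2 13, Option 3 37, Option 4 24, Option 5 0. Option 5 eliminated.
Round 2: Option 1 32, Option 2 13, Option 3 37, Option 4 24. Option 2 eliminated.
Round 3: Option 1 45, Option 3 37, Option 4 24. Option 4 eliminated.
Round 4: Option 1 69, Option 3 37. Option 1 has a majority (≥54).

Option 1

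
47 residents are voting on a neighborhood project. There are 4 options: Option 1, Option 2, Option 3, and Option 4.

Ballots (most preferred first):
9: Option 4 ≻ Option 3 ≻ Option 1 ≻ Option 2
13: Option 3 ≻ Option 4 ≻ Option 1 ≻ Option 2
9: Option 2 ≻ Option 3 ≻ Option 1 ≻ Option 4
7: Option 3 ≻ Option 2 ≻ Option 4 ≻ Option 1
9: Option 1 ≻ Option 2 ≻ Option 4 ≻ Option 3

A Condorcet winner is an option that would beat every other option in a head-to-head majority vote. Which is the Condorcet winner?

Option 3

Option 3 vs Option 1: 38–9
Option 3 vs Option 2: 29–18
Option 3 vs Option 4: 29–18
Option 3 beats every other option.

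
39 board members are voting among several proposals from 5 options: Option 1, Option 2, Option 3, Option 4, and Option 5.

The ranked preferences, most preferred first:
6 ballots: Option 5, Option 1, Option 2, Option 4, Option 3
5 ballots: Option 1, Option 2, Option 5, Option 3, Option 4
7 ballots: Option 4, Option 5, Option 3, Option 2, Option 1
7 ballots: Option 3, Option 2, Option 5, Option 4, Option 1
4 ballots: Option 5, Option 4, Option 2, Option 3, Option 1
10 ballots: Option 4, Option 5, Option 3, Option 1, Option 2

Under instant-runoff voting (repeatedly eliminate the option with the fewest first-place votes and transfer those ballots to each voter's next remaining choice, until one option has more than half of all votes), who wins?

Option 5

Round 1: Option 1 5, Option 2 0, Option 3 7, Option 4 17, Option 5 10. Option 2 eliminated.
Round 2: Option 1 5, Option 3 7, Option 4 17, Option 5 10. Option 1 eliminated.
Round 3: Option 3 7, Option 4 17, Option 5 15. Option 3 eliminated.
Round 4: Option 4 17, Option 5 22. Option 5 has a majority (≥20).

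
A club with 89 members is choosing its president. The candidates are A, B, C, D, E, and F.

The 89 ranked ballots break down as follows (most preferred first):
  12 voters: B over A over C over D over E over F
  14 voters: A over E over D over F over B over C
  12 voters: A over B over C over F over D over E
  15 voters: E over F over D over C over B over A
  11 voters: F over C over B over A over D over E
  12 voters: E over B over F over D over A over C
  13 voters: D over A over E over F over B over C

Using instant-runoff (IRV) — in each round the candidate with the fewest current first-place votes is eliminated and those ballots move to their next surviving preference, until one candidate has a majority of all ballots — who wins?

Round 1: A 26, B 12, C 0, D 13, E 27, F 11. C eliminated.
Round 2: A 26, B 12, D 13, E 27, F 11. F eliminated.
Round 3: A 26, B 23, D 13, E 27. D eliminated.
Round 4: A 39, B 23, E 27. B eliminated.
Round 5: A 62, E 27. A has a majority (≥45).

A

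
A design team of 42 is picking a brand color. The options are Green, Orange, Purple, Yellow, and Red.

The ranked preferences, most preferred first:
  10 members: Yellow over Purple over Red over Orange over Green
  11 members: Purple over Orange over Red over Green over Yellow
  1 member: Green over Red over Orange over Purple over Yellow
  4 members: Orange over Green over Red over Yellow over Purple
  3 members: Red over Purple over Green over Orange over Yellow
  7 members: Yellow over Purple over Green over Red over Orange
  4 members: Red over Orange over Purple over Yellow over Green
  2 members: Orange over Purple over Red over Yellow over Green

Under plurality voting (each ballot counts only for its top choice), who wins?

First-place votes: Green 1, Orange 6, Purple 11, Yellow 17, Red 7.

Yellow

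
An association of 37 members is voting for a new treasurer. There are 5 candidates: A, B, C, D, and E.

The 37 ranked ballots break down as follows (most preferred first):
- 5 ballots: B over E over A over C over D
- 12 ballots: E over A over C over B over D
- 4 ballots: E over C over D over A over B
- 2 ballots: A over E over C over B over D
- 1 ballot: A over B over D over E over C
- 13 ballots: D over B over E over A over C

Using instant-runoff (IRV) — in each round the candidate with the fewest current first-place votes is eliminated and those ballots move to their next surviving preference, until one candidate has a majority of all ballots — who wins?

Round 1: A 3, B 5, C 0, D 13, E 16. C eliminated.
Round 2: A 3, B 5, D 13, E 16. A eliminated.
Round 3: B 6, D 13, E 18. B eliminated.
Round 4: D 14, E 23. E has a majority (≥19).

E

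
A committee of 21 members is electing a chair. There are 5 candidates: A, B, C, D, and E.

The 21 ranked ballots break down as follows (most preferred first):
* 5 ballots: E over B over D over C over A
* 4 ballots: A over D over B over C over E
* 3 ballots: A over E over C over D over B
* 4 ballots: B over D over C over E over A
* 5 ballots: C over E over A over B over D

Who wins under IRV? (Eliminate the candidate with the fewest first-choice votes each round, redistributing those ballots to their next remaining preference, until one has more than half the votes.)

Round 1: A 7, B 4, C 5, D 0, E 5. D eliminated.
Round 2: A 7, B 4, C 5, E 5. B eliminated.
Round 3: A 7, C 9, E 5. E eliminated.
Round 4: A 7, C 14. C has a majority (≥11).

C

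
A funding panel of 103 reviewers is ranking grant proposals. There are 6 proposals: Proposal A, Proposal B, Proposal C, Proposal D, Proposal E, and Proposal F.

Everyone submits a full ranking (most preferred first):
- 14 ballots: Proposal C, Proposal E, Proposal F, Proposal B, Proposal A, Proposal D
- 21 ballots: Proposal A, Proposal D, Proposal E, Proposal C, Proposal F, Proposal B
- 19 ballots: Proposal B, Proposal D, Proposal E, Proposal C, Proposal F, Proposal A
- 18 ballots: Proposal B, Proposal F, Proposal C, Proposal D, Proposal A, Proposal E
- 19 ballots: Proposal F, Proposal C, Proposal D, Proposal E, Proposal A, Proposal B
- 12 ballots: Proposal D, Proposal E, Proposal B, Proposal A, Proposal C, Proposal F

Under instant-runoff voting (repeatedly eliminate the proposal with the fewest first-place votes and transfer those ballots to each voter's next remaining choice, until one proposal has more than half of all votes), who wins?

Round 1: Proposal A 21, Proposal B 37, Proposal C 14, Proposal D 12, Proposal E 0, Proposal F 19. Proposal E eliminated.
Round 2: Proposal A 21, Proposal B 37, Proposal C 14, Proposal D 12, Proposal F 19. Proposal D eliminated.
Round 3: Proposal A 21, Proposal B 49, Proposal C 14, Proposal F 19. Proposal C eliminated.
Round 4: Proposal A 21, Proposal B 49, Proposal F 33. Proposal A eliminated.
Round 5: Proposal B 49, Proposal F 54. Proposal F has a majority (≥52).

Proposal F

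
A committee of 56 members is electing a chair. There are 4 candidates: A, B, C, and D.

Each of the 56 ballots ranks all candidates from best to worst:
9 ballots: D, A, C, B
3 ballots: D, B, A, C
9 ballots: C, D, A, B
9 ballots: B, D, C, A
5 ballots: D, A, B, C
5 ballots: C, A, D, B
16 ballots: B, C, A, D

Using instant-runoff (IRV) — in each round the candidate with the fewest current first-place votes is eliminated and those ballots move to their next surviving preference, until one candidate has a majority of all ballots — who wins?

Round 1: A 0, B 25, C 14, D 17. A eliminated.
Round 2: B 25, C 14, D 17. C eliminated.
Round 3: B 25, D 31. D has a majority (≥29).

D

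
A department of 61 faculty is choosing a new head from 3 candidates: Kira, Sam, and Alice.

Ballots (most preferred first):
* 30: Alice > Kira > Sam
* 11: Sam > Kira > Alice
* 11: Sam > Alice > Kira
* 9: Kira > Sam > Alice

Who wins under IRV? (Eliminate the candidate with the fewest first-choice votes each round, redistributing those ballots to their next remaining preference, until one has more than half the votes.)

Sam

Round 1: Kira 9, Sam 22, Alice 30. Kira eliminated.
Round 2: Sam 31, Alice 30. Sam has a majority (≥31).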